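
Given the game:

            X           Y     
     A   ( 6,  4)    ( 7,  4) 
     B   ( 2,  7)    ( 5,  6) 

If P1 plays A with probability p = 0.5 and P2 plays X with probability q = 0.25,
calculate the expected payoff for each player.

E[P1] = 5.5, E[P2] = 5.125

Work:
E[P1] = p·q·π₁(A,X) + p·(1-q)·π₁(A,Y) + (1-p)·q·π₁(B,X) + (1-p)·(1-q)·π₁(B,Y)
= 0.5·0.25·6 + 0.5·0.75·7 + 0.5·0.25·2 + 0.5·0.75·5
= 5.5

E[P2] = 5.125 (similar calculation)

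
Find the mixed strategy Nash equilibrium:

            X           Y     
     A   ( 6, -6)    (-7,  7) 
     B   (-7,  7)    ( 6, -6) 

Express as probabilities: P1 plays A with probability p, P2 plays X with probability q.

p = 0.5, q = 0.5

Work:
Find probabilities that make opponent indifferent:
P2 chooses q to make P1 indifferent between A and B
P1 chooses p to make P2 indifferent between X and Y
Mixed NE: P1 plays (A: 0.5, B: 0.5), P2 plays (X: 0.5, Y: 0.5)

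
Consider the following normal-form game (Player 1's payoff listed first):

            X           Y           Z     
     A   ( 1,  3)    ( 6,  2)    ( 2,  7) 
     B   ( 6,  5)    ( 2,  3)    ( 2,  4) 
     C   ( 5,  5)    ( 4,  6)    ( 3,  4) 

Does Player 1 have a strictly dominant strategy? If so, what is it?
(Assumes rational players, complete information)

No strictly dominant strategy exists for Player 1

Work:
A strategy strictly dominates another if it gives a strictly higher payoff against every opponent action. Compare each pair of P1's strategies column-by-column:
  A vs B: [1 vs 6, 6 vs 2, 2 vs 2] → A does not strictly dominate B (column X: 1 ≤ 6)
  A vs C: [1 vs 5, 6 vs 4, 2 vs 3] → A does not strictly dominate C (column X: 1 ≤ 5)
  B vs A: [6 vs 1, 2 vs 6, 2 vs 2] → B does not strictly dominate A (column Y: 2 ≤ 6)
  B vs C: [6 vs 5, 2 vs 4, 2 vs 3] → B does not strictly dominate C (column Y: 2 ≤ 4)
  C vs A: [5 vs 1, 4 vs 6, 3 vs 2] → C does not strictly dominate A (column Y: 4 ≤ 6)
  C vs B: [5 vs 6, 4 vs 2, 3 vs 2] → C does not strictly dominate B (column X: 5 ≤ 6)
No single strategy strictly dominates all others → no strictly dominant strategy.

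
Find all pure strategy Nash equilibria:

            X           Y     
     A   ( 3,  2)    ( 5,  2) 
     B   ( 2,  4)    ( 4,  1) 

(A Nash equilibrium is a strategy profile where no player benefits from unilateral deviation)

Nash equilibrium: (A, X), (A, Y)

Work:
Best responses:
  P1 vs X: payoffs [3, 2] → best response A (payoff 3)
  P1 vs Y: payoffs [5, 4] → best response A (payoff 5)
  P2 vs A: payoffs [2, 2] → best response X/Y (payoff 2)
  P2 vs B: payoffs [4, 1] → best response X (payoff 4)
Mutual best responses: (A,X), (A,Y) → Nash equilibria.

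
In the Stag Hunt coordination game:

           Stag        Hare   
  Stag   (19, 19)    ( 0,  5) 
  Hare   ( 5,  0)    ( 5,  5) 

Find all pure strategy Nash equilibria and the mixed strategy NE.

Pure NE: (Stag, Stag) and (Hare, Hare); Mixed NE: p = 0.2632, q = 0.2632

Work:
Check pure NE:
(Stag, Stag): (19, 19) - no unilateral deviation beneficial
(Hare, Hare): (5, 5) - no unilateral deviation beneficial
Mixed NE: P1 plays Stag with p = 0.2632, P2 plays Stag with q = 0.2632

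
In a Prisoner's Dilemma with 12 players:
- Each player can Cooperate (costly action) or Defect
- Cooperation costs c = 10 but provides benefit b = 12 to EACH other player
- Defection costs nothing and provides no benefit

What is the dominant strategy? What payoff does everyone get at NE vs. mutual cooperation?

Dominant: Defect; NE payoff = 0; Coop payoff = 122

Work:
Defect dominates (saves cost c = 10, benefit to others is external)
NE: All defect → everyone gets 0
If all cooperate: each receives (11)×12 - 10 = 122
Social dilemma: 122 > 0 but NE gives 0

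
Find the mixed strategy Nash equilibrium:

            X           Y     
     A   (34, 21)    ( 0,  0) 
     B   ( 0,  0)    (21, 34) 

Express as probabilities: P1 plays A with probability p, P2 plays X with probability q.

p = 0.6182, q = 0.3818

Work:
Find probabilities that make opponent indifferent:
P2 chooses q to make P1 indifferent between A and B
P1 chooses p to make P2 indifferent between X and Y
Mixed NE: P1 plays (A: 0.6182, B: 0.3818), P2 plays (X: 0.3818, Y: 0.6182)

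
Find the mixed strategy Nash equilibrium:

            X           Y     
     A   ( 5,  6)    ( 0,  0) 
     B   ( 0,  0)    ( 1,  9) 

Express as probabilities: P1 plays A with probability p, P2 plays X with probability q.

p = 0.6, q = 0.1667

Work:
Find probabilities that make opponent indifferent:
P2 chooses q to make P1 indifferent between A and B
P1 chooses p to make P2 indifferent between X and Y
Mixed NE: P1 plays (A: 0.6, B: 0.4), P2 plays (X: 0.1667, Y: 0.8333)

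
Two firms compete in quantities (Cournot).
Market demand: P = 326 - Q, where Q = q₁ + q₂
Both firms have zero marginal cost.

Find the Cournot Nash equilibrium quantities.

q₁* = q₂* = 108.67; P* = 108.67

Work:
Profit: π_i = P·q_i = (a - q_i - q_j)·q_i
FOC: ∂π_i/∂q_i = a - 2q_i - q_j = 0
Reaction function: q_i = (326 - q_j)/2
Symmetry: q* = 326/3 = 108.67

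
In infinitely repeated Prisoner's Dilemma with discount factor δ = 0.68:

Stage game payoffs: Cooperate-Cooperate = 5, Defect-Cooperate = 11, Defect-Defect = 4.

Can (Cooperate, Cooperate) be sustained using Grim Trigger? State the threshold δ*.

δ* = 0.8571; since δ = 0.68 < 0.8571, cooperation cannot be sustained

Work:
For Grim Trigger:
Cooperate forever: 5/(1-δ)
Defect then punished: 11 + 4·δ/(1-δ)
Need: 5/(1-δ) ≥ 11 + 4·δ/(1-δ)
Solving: δ ≥ (T-R)/(T-P) = (11-5)/(11-4) = 0.8571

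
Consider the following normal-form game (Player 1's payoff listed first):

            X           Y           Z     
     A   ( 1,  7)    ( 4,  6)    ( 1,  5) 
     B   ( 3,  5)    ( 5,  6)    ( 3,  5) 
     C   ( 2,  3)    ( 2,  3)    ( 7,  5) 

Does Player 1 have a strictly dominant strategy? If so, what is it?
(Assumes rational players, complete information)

No strictly dominant strategy exists for Player 1

Work:
A strategy strictly dominates another if it gives a strictly higher payoff against every opponent action. Compare each pair of P1's strategies column-by-column:
  A vs B: [1 vs 3, 4 vs 5, 1 vs 3] → A does not strictly dominate B (column X: 1 ≤ 3)
  A vs C: [1 vs 2, 4 vs 2, 1 vs 7] → A does not strictly dominate C (column X: 1 ≤ 2)
  B vs A: [3 vs 1, 5 vs 4, 3 vs 1] → B strictly dominates A
  B vs C: [3 vs 2, 5 vs 2, 3 vs 7] → B does not strictly dominate C (column Z: 3 ≤ 7)
  C vs A: [2 vs 1, 2 vs 4, 7 vs 1] → C does not strictly dominate A (column Y: 2 ≤ 4)
  C vs B: [2 vs 3, 2 vs 5, 7 vs 3] → C does not strictly dominate B (column X: 2 ≤ 3)
No single strategy strictly dominates all others → no strictly dominant strategy.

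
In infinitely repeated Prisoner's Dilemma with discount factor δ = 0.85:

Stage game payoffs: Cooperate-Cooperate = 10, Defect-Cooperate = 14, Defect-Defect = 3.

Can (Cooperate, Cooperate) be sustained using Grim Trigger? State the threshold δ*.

δ* = 0.3636; since δ = 0.85 ≥ 0.3636, cooperation can be sustained

Work:
For Grim Trigger:
Cooperate forever: 10/(1-δ)
Defect then punished: 14 + 3·δ/(1-δ)
Need: 10/(1-δ) ≥ 14 + 3·δ/(1-δ)
Solving: δ ≥ (T-R)/(T-P) = (14-10)/(14-3) = 0.3636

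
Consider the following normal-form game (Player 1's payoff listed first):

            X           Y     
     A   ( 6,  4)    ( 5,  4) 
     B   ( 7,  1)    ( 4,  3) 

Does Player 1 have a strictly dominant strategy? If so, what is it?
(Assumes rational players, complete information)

No strictly dominant strategy exists for Player 1

Work:
A strategy strictly dominates another if it gives a strictly higher payoff against every opponent action. Compare each pair of P1's strategies column-by-column:
  A vs B: [6 vs 7, 5 vs 4] → A does not strictly dominate B (column X: 6 ≤ 7)
  B vs A: [7 vs 6, 4 vs 5] → B does not strictly dominate A (column Y: 4 ≤ 5)
No single strategy strictly dominates all others → no strictly dominant strategy.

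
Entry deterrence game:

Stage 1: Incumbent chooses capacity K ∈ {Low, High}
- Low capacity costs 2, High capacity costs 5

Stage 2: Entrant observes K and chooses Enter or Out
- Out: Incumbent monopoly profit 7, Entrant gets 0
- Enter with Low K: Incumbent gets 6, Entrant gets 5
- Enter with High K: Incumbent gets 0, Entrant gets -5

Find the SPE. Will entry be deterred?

SPE: (Low, Enter|Low, Out|High); Entry not deterred. Incumbent net profit = 4, Entrant gets 5

Work:
After Low K: Entrant enters (5 > 0)
After High K: Entrant stays out (-5 < 0)
Incumbent: Low → 6−2=4, High → 7−5=2
Incumbent chooses Low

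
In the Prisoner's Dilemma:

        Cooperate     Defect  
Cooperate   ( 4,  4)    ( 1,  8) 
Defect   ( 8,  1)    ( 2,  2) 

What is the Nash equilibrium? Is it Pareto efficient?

(Defect, Defect) is NE; not Pareto efficient

Work:
Defect dominates Cooperate for both players:
If P2 cooperates: Defect (8) > Cooperate (4)
If P2 defects: Defect (2) > Cooperate (1)
NE: (Defect, Defect) with payoff (2, 2)
But (Cooperate, Cooperate) = (4, 4) Pareto dominates (2, 2)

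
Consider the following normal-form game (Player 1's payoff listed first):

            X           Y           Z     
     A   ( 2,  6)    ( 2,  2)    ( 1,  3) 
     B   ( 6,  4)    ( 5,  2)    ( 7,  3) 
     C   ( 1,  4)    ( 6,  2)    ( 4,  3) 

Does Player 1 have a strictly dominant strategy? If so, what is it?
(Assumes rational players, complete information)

No strictly dominant strategy exists for Player 1

Work:
A strategy strictly dominates another if it gives a strictly higher payoff against every opponent action. Compare each pair of P1's strategies column-by-column:
  A vs B: [2 vs 6, 2 vs 5, 1 vs 7] → A does not strictly dominate B (column X: 2 ≤ 6)
  A vs C: [2 vs 1, 2 vs 6, 1 vs 4] → A does not strictly dominate C (column Y: 2 ≤ 6)
  B vs A: [6 vs 2, 5 vs 2, 7 vs 1] → B strictly dominates A
  B vs C: [6 vs 1, 5 vs 6, 7 vs 4] → B does not strictly dominate C (column Y: 5 ≤ 6)
  C vs A: [1 vs 2, 6 vs 2, 4 vs 1] → C does not strictly dominate A (column X: 1 ≤ 2)
  C vs B: [1 vs 6, 6 vs 5, 4 vs 7] → C does not strictly dominate B (column X: 1 ≤ 6)
No single strategy strictly dominates all others → no strictly dominant strategy.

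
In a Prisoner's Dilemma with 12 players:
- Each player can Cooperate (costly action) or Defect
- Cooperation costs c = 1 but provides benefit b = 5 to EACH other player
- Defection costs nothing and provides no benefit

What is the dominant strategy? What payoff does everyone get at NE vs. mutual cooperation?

Dominant: Defect; NE payoff = 0; Coop payoff = 54

Work:
Defect dominates (saves cost c = 1, benefit to others is external)
NE: All defect → everyone gets 0
If all cooperate: each receives (11)×5 - 1 = 54
Social dilemma: 54 > 0 but NE gives 0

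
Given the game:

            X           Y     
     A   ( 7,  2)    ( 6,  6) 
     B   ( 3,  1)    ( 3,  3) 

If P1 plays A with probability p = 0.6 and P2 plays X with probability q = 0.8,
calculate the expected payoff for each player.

E[P1] = 5.28, E[P2] = 2.24

Work:
E[P1] = p·q·π₁(A,X) + p·(1-q)·π₁(A,Y) + (1-p)·q·π₁(B,X) + (1-p)·(1-q)·π₁(B,Y)
= 0.6·0.8·7 + 0.6·0.2·6 + 0.4·0.8·3 + 0.4·0.2·3
= 5.28

E[P2] = 2.24 (similar calculation)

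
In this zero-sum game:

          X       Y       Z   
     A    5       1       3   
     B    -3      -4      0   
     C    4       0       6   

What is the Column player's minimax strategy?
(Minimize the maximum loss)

Column should play Y, value = 1

Work:
Column player minimizes Row's maximum payoff:
Column X: max payoff to Row = 5
Column Y: max payoff to Row = 1
Column Z: max payoff to Row = 6
Minimum is 1, achieved by column Y.
Minimax strategy: Y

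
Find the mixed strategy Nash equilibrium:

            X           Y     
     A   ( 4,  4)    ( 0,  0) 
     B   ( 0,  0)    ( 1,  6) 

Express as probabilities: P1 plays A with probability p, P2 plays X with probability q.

p = 0.6, q = 0.2

Work:
Find probabilities that make opponent indifferent:
P2 chooses q to make P1 indifferent between A and B
P1 chooses p to make P2 indifferent between X and Y
Mixed NE: P1 plays (A: 0.6, B: 0.4), P2 plays (X: 0.2, Y: 0.8)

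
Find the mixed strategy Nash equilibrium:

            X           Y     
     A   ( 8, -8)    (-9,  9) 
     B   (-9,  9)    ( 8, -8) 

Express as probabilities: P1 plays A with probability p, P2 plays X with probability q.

p = 0.5, q = 0.5

Work:
Find probabilities that make opponent indifferent:
P2 chooses q to make P1 indifferent between A and B
P1 chooses p to make P2 indifferent between X and Y
Mixed NE: P1 plays (A: 0.5, B: 0.5), P2 plays (X: 0.5, Y: 0.5)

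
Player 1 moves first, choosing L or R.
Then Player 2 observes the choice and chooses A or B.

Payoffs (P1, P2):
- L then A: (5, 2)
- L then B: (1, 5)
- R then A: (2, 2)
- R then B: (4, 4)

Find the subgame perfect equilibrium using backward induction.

P1 plays R, P2 plays B after L and B after R; Payoff (4, 4)

Work:
Backward induction:
After L: P2 chooses B → P1 gets 1
After R: P2 chooses B → P1 gets 4
P1 chooses R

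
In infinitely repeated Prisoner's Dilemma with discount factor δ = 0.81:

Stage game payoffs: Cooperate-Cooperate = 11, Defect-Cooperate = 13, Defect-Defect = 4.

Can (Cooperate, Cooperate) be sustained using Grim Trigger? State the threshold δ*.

δ* = 0.2222; since δ = 0.81 ≥ 0.2222, cooperation can be sustained

Work:
For Grim Trigger:
Cooperate forever: 11/(1-δ)
Defect then punished: 13 + 4·δ/(1-δ)
Need: 11/(1-δ) ≥ 13 + 4·δ/(1-δ)
Solving: δ ≥ (T-R)/(T-P) = (13-11)/(13-4) = 0.2222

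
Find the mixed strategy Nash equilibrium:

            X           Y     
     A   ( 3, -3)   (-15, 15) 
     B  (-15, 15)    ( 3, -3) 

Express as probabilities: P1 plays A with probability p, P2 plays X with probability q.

p = 0.5, q = 0.5

Work:
Find probabilities that make opponent indifferent:
P2 chooses q to make P1 indifferent between A and B
P1 chooses p to make P2 indifferent between X and Y
Mixed NE: P1 plays (A: 0.5, B: 0.5), P2 plays (X: 0.5, Y: 0.5)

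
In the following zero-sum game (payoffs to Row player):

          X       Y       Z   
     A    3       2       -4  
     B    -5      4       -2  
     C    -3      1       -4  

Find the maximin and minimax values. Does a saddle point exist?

Maximin = -4, Minimax = -2, Saddle: False

Work:
Row minimums: [-4, -5, -4] → maximin = -4
Column maximums: [3, 4, -2] → minimax = -2
No saddle point (maximin ≠ minimax). Mixed strategy needed.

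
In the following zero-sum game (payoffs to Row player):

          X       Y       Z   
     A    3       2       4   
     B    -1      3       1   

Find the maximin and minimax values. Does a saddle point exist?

Maximin = 2, Minimax = 3, Saddle: False

Work:
Row minimums: [2, -1] → maximin = 2
Column maximums: [3, 3, 4] → minimax = 3
No saddle point (maximin ≠ minimax). Mixed strategy needed.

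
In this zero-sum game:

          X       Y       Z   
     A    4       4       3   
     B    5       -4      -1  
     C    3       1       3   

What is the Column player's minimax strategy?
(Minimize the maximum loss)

Column should play Z, value = 3

Work:
Column player minimizes Row's maximum payoff:
Column X: max payoff to Row = 5
Column Y: max payoff to Row = 4
Column Z: max payoff to Row = 3
Minimum is 3, achieved by column Z.
Minimax strategy: Z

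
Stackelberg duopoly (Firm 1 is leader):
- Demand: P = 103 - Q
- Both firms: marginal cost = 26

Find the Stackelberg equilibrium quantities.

q₁* (leader) = 38.5, q₂* (follower) = 19.25

Work:
Follower's reaction: q₂ = (a - c - q₁)/2
Leader substitutes: π₁ = q₁·(a - q₁ - (a-c-q₁)/2 - c)
FOC: q₁* = (103 - 26)/2 = 38.50
Then: q₂* = (103 - 26 - 38.5)/2 = 19.25
Leader has first-mover advantage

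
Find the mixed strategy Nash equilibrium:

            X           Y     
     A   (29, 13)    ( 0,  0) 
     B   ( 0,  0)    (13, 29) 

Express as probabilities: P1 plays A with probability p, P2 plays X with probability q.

p = 0.6905, q = 0.3095

Work:
Find probabilities that make opponent indifferent:
P2 chooses q to make P1 indifferent between A and B
P1 chooses p to make P2 indifferent between X and Y
Mixed NE: P1 plays (A: 0.6905, B: 0.3095), P2 plays (X: 0.3095, Y: 0.6905)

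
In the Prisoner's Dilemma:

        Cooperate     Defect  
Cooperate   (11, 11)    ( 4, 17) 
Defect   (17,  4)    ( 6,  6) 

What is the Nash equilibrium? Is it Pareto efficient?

(Defect, Defect) is NE; not Pareto efficient

Work:
Defect dominates Cooperate for both players:
If P2 cooperates: Defect (17) > Cooperate (11)
If P2 defects: Defect (6) > Cooperate (4)
NE: (Defect, Defect) with payoff (6, 6)
But (Cooperate, Cooperate) = (11, 11) Pareto dominates (6, 6)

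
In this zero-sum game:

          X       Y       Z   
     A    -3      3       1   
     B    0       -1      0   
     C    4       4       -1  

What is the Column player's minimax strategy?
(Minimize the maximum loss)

Column should play Z, value = 1

Work:
Column player minimizes Row's maximum payoff:
Column X: max payoff to Row = 4
Column Y: max payoff to Row = 4
Column Z: max payoff to Row = 1
Minimum is 1, achieved by column Z.
Minimax strategy: Z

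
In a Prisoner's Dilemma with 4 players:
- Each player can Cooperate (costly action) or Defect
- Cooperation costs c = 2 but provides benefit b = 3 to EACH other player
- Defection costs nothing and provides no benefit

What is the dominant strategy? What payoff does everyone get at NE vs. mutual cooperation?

Dominant: Defect; NE payoff = 0; Coop payoff = 7

Work:
Defect dominates (saves cost c = 2, benefit to others is external)
NE: All defect → everyone gets 0
If all cooperate: each receives (3)×3 - 2 = 7
Social dilemma: 7 > 0 but NE gives 0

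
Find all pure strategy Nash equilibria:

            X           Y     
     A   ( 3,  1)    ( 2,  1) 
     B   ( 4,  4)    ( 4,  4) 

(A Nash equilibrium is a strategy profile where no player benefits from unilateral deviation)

Nash equilibrium: (B, X), (B, Y)

Work:
Best responses:
  P1 vs X: payoffs [3, 4] → best response B (payoff 4)
  P1 vs Y: payoffs [2, 4] → best response B (payoff 4)
  P2 vs A: payoffs [1, 1] → best response X/Y (payoff 1)
  P2 vs B: payoffs [4, 4] → best response X/Y (payoff 4)
Mutual best responses: (B,X), (B,Y) → Nash equilibria.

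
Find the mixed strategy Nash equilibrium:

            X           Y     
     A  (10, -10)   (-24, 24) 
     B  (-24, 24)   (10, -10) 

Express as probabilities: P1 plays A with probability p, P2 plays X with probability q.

p = 0.5, q = 0.5

Work:
Find probabilities that make opponent indifferent:
P2 chooses q to make P1 indifferent between A and B
P1 chooses p to make P2 indifferent between X and Y
Mixed NE: P1 plays (A: 0.5, B: 0.5), P2 plays (X: 0.5, Y: 0.5)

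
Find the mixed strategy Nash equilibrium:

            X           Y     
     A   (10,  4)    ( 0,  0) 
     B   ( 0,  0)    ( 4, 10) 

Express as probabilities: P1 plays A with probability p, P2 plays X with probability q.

p = 0.7143, q = 0.2857

Work:
Find probabilities that make opponent indifferent:
P2 chooses q to make P1 indifferent between A and B
P1 chooses p to make P2 indifferent between X and Y
Mixed NE: P1 plays (A: 0.7143, B: 0.2857), P2 plays (X: 0.2857, Y: 0.7143)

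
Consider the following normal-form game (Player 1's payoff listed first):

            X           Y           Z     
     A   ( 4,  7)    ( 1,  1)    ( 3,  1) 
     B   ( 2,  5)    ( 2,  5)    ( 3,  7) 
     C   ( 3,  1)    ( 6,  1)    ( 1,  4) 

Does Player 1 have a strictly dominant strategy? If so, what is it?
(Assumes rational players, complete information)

No strictly dominant strategy exists for Player 1

Work:
A strategy strictly dominates another if it gives a strictly higher payoff against every opponent action. Compare each pair of P1's strategies column-by-column:
  A vs B: [4 vs 2, 1 vs 2, 3 vs 3] → A does not strictly dominate B (column Y: 1 ≤ 2)
  A vs C: [4 vs 3, 1 vs 6, 3 vs 1] → A does not strictly dominate C (column Y: 1 ≤ 6)
  B vs A: [2 vs 4, 2 vs 1, 3 vs 3] → B does not strictly dominate A (column X: 2 ≤ 4)
  B vs C: [2 vs 3, 2 vs 6, 3 vs 1] → B does not strictly dominate C (column X: 2 ≤ 3)
  C vs A: [3 vs 4, 6 vs 1, 1 vs 3] → C does not strictly dominate A (column X: 3 ≤ 4)
  C vs B: [3 vs 2, 6 vs 2, 1 vs 3] → C does not strictly dominate B (column Z: 1 ≤ 3)
No single strategy strictly dominates all others → no strictly dominant strategy.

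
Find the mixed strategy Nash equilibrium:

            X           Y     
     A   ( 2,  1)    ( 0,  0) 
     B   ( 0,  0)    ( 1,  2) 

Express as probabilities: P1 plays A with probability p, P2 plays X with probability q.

p = 0.6667, q = 0.3333

Work:
Find probabilities that make opponent indifferent:
P2 chooses q to make P1 indifferent between A and B
P1 chooses p to make P2 indifferent between X and Y
Mixed NE: P1 plays (A: 0.6667, B: 0.3333), P2 plays (X: 0.3333, Y: 0.6667)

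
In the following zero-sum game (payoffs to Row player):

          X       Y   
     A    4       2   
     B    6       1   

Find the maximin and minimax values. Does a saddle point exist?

Maximin = 2, Minimax = 2, Saddle: True

Work:
Row minimums: [2, 1] → maximin = 2
Column maximums: [6, 2] → minimax = 2
Saddle point exists! Game value = 2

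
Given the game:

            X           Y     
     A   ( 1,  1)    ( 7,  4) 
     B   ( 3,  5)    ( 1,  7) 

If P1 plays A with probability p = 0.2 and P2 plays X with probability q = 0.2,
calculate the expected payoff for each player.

E[P1] = 2.28, E[P2] = 5.96

Work:
E[P1] = p·q·π₁(A,X) + p·(1-q)·π₁(A,Y) + (1-p)·q·π₁(B,X) + (1-p)·(1-q)·π₁(B,Y)
= 0.2·0.2·1 + 0.2·0.8·7 + 0.8·0.2·3 + 0.8·0.8·1
= 2.28

E[P2] = 5.96 (similar calculation)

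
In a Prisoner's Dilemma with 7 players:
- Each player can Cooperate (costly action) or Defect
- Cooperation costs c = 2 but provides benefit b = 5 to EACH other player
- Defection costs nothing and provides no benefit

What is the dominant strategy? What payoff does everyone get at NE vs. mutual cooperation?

Dominant: Defect; NE payoff = 0; Coop payoff = 28

Work:
Defect dominates (saves cost c = 2, benefit to others is external)
NE: All defect → everyone gets 0
If all cooperate: each receives (6)×5 - 2 = 28
Social dilemma: 28 > 0 but NE gives 0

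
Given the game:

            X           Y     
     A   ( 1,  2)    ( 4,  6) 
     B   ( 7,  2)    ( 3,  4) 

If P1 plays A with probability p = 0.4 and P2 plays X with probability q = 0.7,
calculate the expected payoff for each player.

E[P1] = 4.24, E[P2] = 2.84

Work:
E[P1] = p·q·π₁(A,X) + p·(1-q)·π₁(A,Y) + (1-p)·q·π₁(B,X) + (1-p)·(1-q)·π₁(B,Y)
= 0.4·0.7·1 + 0.4·0.3·4 + 0.6·0.7·7 + 0.6·0.3·3
= 4.24

E[P2] = 2.84 (similar calculation)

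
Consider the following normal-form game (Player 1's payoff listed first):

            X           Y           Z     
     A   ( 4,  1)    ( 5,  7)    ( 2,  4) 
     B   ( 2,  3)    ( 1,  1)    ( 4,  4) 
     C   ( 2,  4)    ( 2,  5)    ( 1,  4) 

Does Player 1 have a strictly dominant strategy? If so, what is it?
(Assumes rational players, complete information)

No strictly dominant strategy exists for Player 1

Work:
A strategy strictly dominates another if it gives a strictly higher payoff against every opponent action. Compare each pair of P1's strategies column-by-column:
  A vs B: [4 vs 2, 5 vs 1, 2 vs 4] → A does not strictly dominate B (column Z: 2 ≤ 4)
  A vs C: [4 vs 2, 5 vs 2, 2 vs 1] → A strictly dominates C
  B vs A: [2 vs 4, 1 vs 5, 4 vs 2] → B does not strictly dominate A (column X: 2 ≤ 4)
  B vs C: [2 vs 2, 1 vs 2, 4 vs 1] → B does not strictly dominate C (column X: 2 ≤ 2)
  C vs A: [2 vs 4, 2 vs 5, 1 vs 2] → C does not strictly dominate A (column X: 2 ≤ 4)
  C vs B: [2 vs 2, 2 vs 1, 1 vs 4] → C does not strictly dominate B (column X: 2 ≤ 2)
No single strategy strictly dominates all others → no strictly dominant strategy.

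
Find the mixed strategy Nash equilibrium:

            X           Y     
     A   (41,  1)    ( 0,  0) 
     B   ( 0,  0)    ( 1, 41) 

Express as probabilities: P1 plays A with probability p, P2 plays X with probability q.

p = 0.9762, q = 0.0238

Work:
Find probabilities that make opponent indifferent:
P2 chooses q to make P1 indifferent between A and B
P1 chooses p to make P2 indifferent between X and Y
Mixed NE: P1 plays (A: 0.9762, B: 0.0238), P2 plays (X: 0.0238, Y: 0.9762)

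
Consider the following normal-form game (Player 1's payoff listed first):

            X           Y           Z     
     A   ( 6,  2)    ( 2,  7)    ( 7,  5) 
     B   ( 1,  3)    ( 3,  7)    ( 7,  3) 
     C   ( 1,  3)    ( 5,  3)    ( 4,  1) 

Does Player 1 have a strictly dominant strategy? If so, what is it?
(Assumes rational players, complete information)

No strictly dominant strategy exists for Player 1

Work:
A strategy strictly dominates another if it gives a strictly higher payoff against every opponent action. Compare each pair of P1's strategies column-by-column:
  A vs B: [6 vs 1, 2 vs 3, 7 vs 7] → A does not strictly dominate B (column Y: 2 ≤ 3)
  A vs C: [6 vs 1, 2 vs 5, 7 vs 4] → A does not strictly dominate C (column Y: 2 ≤ 5)
  B vs A: [1 vs 6, 3 vs 2, 7 vs 7] → B does not strictly dominate A (column X: 1 ≤ 6)
  B vs C: [1 vs 1, 3 vs 5, 7 vs 4] → B does not strictly dominate C (column X: 1 ≤ 1)
  C vs A: [1 vs 6, 5 vs 2, 4 vs 7] → C does not strictly dominate A (column X: 1 ≤ 6)
  C vs B: [1 vs 1, 5 vs 3, 4 vs 7] → C does not strictly dominate B (column X: 1 ≤ 1)
No single strategy strictly dominates all others → no strictly dominant strategy.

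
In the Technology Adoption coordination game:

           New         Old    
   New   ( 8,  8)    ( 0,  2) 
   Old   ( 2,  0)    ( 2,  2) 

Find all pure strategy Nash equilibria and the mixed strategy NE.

Pure NE: (New, New) and (Old, Old); Mixed NE: p = 0.25, q = 0.25

Work:
Check pure NE:
(New, New): (8, 8) - no unilateral deviation beneficial
(Old, Old): (2, 2) - no unilateral deviation beneficial
Mixed NE: P1 plays New with p = 0.25, P2 plays New with q = 0.25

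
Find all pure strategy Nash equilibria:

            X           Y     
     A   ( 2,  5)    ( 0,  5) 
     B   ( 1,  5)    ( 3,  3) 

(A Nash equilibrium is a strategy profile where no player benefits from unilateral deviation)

Nash equilibrium: (A, X)

Work:
Best responses:
  P1 vs X: payoffs [2, 1] → best response A (payoff 2)
  P1 vs Y: payoffs [0, 3] → best response B (payoff 3)
  P2 vs A: payoffs [5, 5] → best response X/Y (payoff 5)
  P2 vs B: payoffs [5, 3] → best response X (payoff 5)
Mutual best responses: (A,X) → Nash equilibria.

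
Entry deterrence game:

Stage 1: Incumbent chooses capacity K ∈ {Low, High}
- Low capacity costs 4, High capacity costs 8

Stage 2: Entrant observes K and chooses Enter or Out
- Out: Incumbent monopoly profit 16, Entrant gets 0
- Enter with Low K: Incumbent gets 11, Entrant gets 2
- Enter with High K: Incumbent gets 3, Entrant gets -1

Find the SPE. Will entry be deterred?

SPE: (High, Enter|Low, Out|High); Entry deterred. Incumbent net profit = 8

Work:
After Low K: Entrant enters (2 > 0)
After High K: Entrant stays out (-1 < 0)
Incumbent: Low → 11−4=7, High → 16−8=8
Incumbent chooses High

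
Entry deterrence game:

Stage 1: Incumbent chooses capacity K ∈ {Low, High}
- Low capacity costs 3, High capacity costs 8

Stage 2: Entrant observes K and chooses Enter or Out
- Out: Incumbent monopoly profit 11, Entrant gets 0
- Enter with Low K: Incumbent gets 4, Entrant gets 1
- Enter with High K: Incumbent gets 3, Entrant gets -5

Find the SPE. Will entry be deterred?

SPE: (High, Enter|Low, Out|High); Entry deterred. Incumbent net profit = 3

Work:
After Low K: Entrant enters (1 > 0)
After High K: Entrant stays out (-5 < 0)
Incumbent: Low → 4−3=1, High → 11−8=3
Incumbent chooses High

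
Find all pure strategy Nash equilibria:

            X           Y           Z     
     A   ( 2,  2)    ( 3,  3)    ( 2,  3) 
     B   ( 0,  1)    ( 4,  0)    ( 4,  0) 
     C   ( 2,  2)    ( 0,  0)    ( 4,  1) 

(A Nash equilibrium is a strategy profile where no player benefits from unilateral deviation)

Nash equilibrium: (C, X)

Work:
Best responses:
  P1 vs X: payoffs [2, 0, 2] → best response A/C (payoff 2)
  P1 vs Y: payoffs [3, 4, 0] → best response B (payoff 4)
  P1 vs Z: payoffs [2, 4, 4] → best response B/C (payoff 4)
  P2 vs A: payoffs [2, 3, 3] → best response Y/Z (payoff 3)
  P2 vs B: payoffs [1, 0, 0] → best response X (payoff 1)
  P2 vs C: payoffs [2, 0, 1] → best response X (payoff 2)
Mutual best responses: (C,X) → Nash equilibria.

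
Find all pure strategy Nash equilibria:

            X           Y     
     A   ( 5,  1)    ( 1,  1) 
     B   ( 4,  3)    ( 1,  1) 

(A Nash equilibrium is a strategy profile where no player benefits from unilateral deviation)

Nash equilibrium: (A, X), (A, Y)

Work:
Best responses:
  P1 vs X: payoffs [5, 4] → best response A (payoff 5)
  P1 vs Y: payoffs [1, 1] → best response A/B (payoff 1)
  P2 vs A: payoffs [1, 1] → best response X/Y (payoff 1)
  P2 vs B: payoffs [3, 1] → best response X (payoff 3)
Mutual best responses: (A,X), (A,Y) → Nash equilibria.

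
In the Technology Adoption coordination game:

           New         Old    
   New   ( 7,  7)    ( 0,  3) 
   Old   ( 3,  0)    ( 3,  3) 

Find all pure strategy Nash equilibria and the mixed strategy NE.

Pure NE: (New, New) and (Old, Old); Mixed NE: p = 0.4286, q = 0.4286

Work:
Check pure NE:
(New, New): (7, 7) - no unilateral deviation beneficial
(Old, Old): (3, 3) - no unilateral deviation beneficial
Mixed NE: P1 plays New with p = 0.4286, P2 plays New with q = 0.4286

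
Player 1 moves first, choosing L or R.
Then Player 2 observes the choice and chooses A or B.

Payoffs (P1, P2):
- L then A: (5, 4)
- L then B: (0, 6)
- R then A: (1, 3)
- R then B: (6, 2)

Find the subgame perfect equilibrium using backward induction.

P1 plays R, P2 plays B after L and A after R; Payoff (1, 3)

Work:
Backward induction:
After L: P2 chooses B → P1 gets 0
After R: P2 chooses A → P1 gets 1
P1 chooses R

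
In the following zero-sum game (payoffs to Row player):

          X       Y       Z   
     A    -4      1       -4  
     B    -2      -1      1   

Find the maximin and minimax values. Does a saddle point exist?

Maximin = -2, Minimax = -2, Saddle: True

Work:
Row minimums: [-4, -2] → maximin = -2
Column maximums: [-2, 1, 1] → minimax = -2
Saddle point exists! Game value = -2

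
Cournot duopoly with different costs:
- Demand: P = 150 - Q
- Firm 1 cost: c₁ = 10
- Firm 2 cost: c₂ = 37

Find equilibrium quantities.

q₁* = 55.67, q₂* = 28.67

Work:
Reaction: q₁ = (150 - 10 - q₂)/2
Reaction: q₂ = (150 - 37 - q₁)/2
Solve simultaneously:
q₁* = (150 - 2×10 + 37)/3 = 55.67
q₂* = (150 - 2×37 + 10)/3 = 28.67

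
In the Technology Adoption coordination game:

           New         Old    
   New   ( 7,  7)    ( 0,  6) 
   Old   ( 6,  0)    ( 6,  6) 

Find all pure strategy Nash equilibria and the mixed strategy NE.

Pure NE: (New, New) and (Old, Old); Mixed NE: p = 0.8571, q = 0.8571

Work:
Check pure NE:
(New, New): (7, 7) - no unilateral deviation beneficial
(Old, Old): (6, 6) - no unilateral deviation beneficial
Mixed NE: P1 plays New with p = 0.8571, P2 plays New with q = 0.8571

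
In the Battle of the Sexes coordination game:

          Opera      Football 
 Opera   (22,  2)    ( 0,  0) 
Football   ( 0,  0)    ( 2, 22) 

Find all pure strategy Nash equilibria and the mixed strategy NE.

Pure NE: (Opera, Opera) and (Football, Football); Mixed NE: p = 0.9167, q = 0.0833

Work:
Check pure NE:
(Opera, Opera): (22, 2) - no unilateral deviation beneficial
(Football, Football): (2, 22) - no unilateral deviation beneficial
Mixed NE: P1 plays Opera with p = 0.9167, P2 plays Opera with q = 0.0833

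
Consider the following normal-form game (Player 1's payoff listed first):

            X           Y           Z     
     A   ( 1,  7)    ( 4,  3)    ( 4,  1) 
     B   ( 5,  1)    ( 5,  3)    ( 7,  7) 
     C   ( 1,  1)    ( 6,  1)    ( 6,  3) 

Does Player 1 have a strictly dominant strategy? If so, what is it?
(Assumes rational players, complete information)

No strictly dominant strategy exists for Player 1

Work:
A strategy strictly dominates another if it gives a strictly higher payoff against every opponent action. Compare each pair of P1's strategies column-by-column:
  A vs B: [1 vs 5, 4 vs 5, 4 vs 7] → A does not strictly dominate B (column X: 1 ≤ 5)
  A vs C: [1 vs 1, 4 vs 6, 4 vs 6] → A does not strictly dominate C (column X: 1 ≤ 1)
  B vs A: [5 vs 1, 5 vs 4, 7 vs 4] → B strictly dominates A
  B vs C: [5 vs 1, 5 vs 6, 7 vs 6] → B does not strictly dominate C (column Y: 5 ≤ 6)
  C vs A: [1 vs 1, 6 vs 4, 6 vs 4] → C does not strictly dominate A (column X: 1 ≤ 1)
  C vs B: [1 vs 5, 6 vs 5, 6 vs 7] → C does not strictly dominate B (column X: 1 ≤ 5)
No single strategy strictly dominates all others → no strictly dominant strategy.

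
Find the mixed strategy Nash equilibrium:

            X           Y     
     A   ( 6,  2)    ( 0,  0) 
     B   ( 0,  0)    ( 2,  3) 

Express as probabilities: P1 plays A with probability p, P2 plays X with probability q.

p = 0.6, q = 0.25

Work:
Find probabilities that make opponent indifferent:
P2 chooses q to make P1 indifferent between A and B
P1 chooses p to make P2 indifferent between X and Y
Mixed NE: P1 plays (A: 0.6, B: 0.4), P2 plays (X: 0.25, Y: 0.75)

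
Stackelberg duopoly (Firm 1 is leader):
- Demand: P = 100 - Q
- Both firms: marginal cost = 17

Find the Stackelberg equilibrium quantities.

q₁* (leader) = 41.5, q₂* (follower) = 20.75

Work:
Follower's reaction: q₂ = (a - c - q₁)/2
Leader substitutes: π₁ = q₁·(a - q₁ - (a-c-q₁)/2 - c)
FOC: q₁* = (100 - 17)/2 = 41.50
Then: q₂* = (100 - 17 - 41.5)/2 = 20.75
Leader has first-mover advantage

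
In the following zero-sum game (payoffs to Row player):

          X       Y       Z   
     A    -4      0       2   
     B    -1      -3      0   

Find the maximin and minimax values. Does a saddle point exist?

Maximin = -3, Minimax = -1, Saddle: False

Work:
Row minimums: [-4, -3] → maximin = -3
Column maximums: [-1, 0, 2] → minimax = -1
No saddle point (maximin ≠ minimax). Mixed strategy needed.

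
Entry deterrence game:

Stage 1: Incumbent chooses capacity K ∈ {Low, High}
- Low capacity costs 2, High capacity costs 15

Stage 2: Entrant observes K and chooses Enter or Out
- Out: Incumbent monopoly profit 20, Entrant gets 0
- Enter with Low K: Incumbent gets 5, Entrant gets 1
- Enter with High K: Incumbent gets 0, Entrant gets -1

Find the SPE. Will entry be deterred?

SPE: (High, Enter|Low, Out|High); Entry deterred. Incumbent net profit = 5

Work:
After Low K: Entrant enters (1 > 0)
After High K: Entrant stays out (-1 < 0)
Incumbent: Low → 5−2=3, High → 20−15=5
Incumbent chooses High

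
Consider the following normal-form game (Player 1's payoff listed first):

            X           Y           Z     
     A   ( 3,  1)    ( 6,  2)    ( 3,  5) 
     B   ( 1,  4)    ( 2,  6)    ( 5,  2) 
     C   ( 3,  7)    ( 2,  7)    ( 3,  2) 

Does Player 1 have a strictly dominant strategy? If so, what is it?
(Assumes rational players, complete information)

No strictly dominant strategy exists for Player 1

Work:
A strategy strictly dominates another if it gives a strictly higher payoff against every opponent action. Compare each pair of P1's strategies column-by-column:
  A vs B: [3 vs 1, 6 vs 2, 3 vs 5] → A does not strictly dominate B (column Z: 3 ≤ 5)
  A vs C: [3 vs 3, 6 vs 2, 3 vs 3] → A does not strictly dominate C (column X: 3 ≤ 3)
  B vs A: [1 vs 3, 2 vs 6, 5 vs 3] → B does not strictly dominate A (column X: 1 ≤ 3)
  B vs C: [1 vs 3, 2 vs 2, 5 vs 3] → B does not strictly dominate C (column X: 1 ≤ 3)
  C vs A: [3 vs 3, 2 vs 6, 3 vs 3] → C does not strictly dominate A (column X: 3 ≤ 3)
  C vs B: [3 vs 1, 2 vs 2, 3 vs 5] → C does not strictly dominate B (column Y: 2 ≤ 2)
No single strategy strictly dominates all others → no strictly dominant strategy.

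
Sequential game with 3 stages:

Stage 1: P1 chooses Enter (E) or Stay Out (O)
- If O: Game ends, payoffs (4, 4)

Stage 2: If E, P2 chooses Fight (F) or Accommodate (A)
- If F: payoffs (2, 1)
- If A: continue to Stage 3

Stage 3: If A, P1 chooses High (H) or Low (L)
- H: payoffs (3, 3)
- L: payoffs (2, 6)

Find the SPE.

SPE: (O, A, H); Outcome (4, 4)

Work:
Stage 3: P1 chooses H (3 vs 2)
Stage 2: P2: F->1, A->3 (anticipating H). Choose A
Stage 1: P1: O->4, E->3 (anticipating A, H). Choose O
SPE path: O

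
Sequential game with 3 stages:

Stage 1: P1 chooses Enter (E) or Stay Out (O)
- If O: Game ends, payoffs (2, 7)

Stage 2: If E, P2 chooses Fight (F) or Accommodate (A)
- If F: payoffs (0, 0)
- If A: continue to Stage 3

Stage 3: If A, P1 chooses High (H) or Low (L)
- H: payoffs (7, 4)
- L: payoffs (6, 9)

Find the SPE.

SPE: (E, A, H); Outcome (7, 4)

Work:
Stage 3: P1 chooses H (7 vs 6)
Stage 2: P2: F->0, A->4 (anticipating H). Choose A
Stage 1: P1: O->2, E->7 (anticipating A, H). Choose E
SPE path: E -> A -> H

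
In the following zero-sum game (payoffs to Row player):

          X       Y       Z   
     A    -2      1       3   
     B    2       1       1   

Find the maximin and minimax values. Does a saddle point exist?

Maximin = 1, Minimax = 1, Saddle: True

Work:
Row minimums: [-2, 1] → maximin = 1
Column maximums: [2, 1, 3] → minimax = 1
Saddle point exists! Game value = 1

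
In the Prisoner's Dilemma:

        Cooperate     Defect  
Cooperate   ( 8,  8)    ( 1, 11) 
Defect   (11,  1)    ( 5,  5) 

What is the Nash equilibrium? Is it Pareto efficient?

(Defect, Defect) is NE; not Pareto efficient

Work:
Defect dominates Cooperate for both players:
If P2 cooperates: Defect (11) > Cooperate (8)
If P2 defects: Defect (5) > Cooperate (1)
NE: (Defect, Defect) with payoff (5, 5)
But (Cooperate, Cooperate) = (8, 8) Pareto dominates (5, 5)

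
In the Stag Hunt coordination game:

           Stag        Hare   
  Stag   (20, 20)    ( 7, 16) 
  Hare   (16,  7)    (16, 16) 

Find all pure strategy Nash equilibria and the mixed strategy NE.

Pure NE: (Stag, Stag) and (Hare, Hare); Mixed NE: p = 0.6923, q = 0.6923

Work:
Check pure NE:
(Stag, Stag): (20, 20) - no unilateral deviation beneficial
(Hare, Hare): (16, 16) - no unilateral deviation beneficial
Mixed NE: P1 plays Stag with p = 0.6923, P2 plays Stag with q = 0.6923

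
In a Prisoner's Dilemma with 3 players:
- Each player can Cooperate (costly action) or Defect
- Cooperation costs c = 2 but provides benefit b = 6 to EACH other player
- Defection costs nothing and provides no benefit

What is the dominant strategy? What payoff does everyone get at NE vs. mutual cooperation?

Dominant: Defect; NE payoff = 0; Coop payoff = 10

Work:
Defect dominates (saves cost c = 2, benefit to others is external)
NE: All defect → everyone gets 0
If all cooperate: each receives (2)×6 - 2 = 10
Social dilemma: 10 > 0 but NE gives 0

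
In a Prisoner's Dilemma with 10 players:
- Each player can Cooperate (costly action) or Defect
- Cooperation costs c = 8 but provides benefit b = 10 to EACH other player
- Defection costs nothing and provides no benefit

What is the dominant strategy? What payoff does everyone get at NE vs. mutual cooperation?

Dominant: Defect; NE payoff = 0; Coop payoff = 82

Work:
Defect dominates (saves cost c = 8, benefit to others is external)
NE: All defect → everyone gets 0
If all cooperate: each receives (9)×10 - 8 = 82
Social dilemma: 82 > 0 but NE gives 0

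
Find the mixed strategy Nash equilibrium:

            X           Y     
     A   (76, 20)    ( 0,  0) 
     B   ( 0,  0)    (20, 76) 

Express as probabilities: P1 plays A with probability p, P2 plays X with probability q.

p = 0.7917, q = 0.2083

Work:
Find probabilities that make opponent indifferent:
P2 chooses q to make P1 indifferent between A and B
P1 chooses p to make P2 indifferent between X and Y
Mixed NE: P1 plays (A: 0.7917, B: 0.2083), P2 plays (X: 0.2083, Y: 0.7917)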